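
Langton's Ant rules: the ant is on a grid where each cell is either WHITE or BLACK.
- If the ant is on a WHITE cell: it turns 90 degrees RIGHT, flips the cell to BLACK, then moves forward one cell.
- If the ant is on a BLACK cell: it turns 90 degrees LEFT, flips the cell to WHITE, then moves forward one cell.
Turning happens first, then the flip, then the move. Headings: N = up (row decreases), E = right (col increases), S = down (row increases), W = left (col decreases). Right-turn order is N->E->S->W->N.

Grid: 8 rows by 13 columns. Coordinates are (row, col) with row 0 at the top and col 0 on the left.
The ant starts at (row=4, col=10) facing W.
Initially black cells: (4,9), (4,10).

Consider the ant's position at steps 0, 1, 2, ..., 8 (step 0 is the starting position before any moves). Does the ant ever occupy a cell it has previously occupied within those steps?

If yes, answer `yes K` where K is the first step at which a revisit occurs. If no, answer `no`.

Answer: yes 7

Derivation:
Step 1: on BLACK (4,10): turn L to S, flip to white, move to (5,10). |black|=1 — new cell
Step 2: on WHITE (5,10): turn R to W, flip to black, move to (5,9). |black|=2 — new cell
Step 3: on WHITE (5,9): turn R to N, flip to black, move to (4,9). |black|=3 — new cell
Step 4: on BLACK (4,9): turn L to W, flip to white, move to (4,8). |black|=2 — new cell
Step 5: on WHITE (4,8): turn R to N, flip to black, move to (3,8). |black|=3 — new cell
Step 6: on WHITE (3,8): turn R to E, flip to black, move to (3,9). |black|=4 — new cell
Step 7: on WHITE (3,9): turn R to S, flip to black, move to (4,9). |black|=5 — REVISIT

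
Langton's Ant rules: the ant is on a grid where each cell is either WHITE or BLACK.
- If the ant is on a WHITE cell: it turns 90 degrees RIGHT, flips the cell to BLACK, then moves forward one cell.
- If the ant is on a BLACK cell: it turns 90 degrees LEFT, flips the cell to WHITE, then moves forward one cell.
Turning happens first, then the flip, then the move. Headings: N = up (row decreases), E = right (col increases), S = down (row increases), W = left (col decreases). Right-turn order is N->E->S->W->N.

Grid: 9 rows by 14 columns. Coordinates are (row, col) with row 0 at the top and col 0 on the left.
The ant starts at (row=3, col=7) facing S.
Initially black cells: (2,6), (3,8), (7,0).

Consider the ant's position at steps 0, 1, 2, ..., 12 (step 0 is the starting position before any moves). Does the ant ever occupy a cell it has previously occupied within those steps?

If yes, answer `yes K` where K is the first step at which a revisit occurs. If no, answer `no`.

Answer: yes 6

Derivation:
Step 1: on WHITE (3,7): turn R to W, flip to black, move to (3,6). |black|=4 — new cell
Step 2: on WHITE (3,6): turn R to N, flip to black, move to (2,6). |black|=5 — new cell
Step 3: on BLACK (2,6): turn L to W, flip to white, move to (2,5). |black|=4 — new cell
Step 4: on WHITE (2,5): turn R to N, flip to black, move to (1,5). |black|=5 — new cell
Step 5: on WHITE (1,5): turn R to E, flip to black, move to (1,6). |black|=6 — new cell
Step 6: on WHITE (1,6): turn R to S, flip to black, move to (2,6). |black|=7 — REVISIT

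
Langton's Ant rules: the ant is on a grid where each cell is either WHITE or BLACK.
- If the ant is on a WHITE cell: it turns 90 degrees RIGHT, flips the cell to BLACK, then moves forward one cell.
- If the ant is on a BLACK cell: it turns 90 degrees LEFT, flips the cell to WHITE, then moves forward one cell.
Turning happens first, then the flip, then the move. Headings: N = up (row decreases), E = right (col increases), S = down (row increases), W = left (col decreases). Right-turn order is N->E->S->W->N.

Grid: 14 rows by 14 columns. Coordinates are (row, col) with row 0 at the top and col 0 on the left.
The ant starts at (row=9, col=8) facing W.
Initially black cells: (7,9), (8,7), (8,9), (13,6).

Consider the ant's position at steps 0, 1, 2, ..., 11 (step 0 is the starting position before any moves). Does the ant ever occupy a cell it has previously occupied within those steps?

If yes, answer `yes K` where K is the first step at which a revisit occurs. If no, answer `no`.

Answer: yes 7

Derivation:
Step 1: on WHITE (9,8): turn R to N, flip to black, move to (8,8). |black|=5 — new cell
Step 2: on WHITE (8,8): turn R to E, flip to black, move to (8,9). |black|=6 — new cell
Step 3: on BLACK (8,9): turn L to N, flip to white, move to (7,9). |black|=5 — new cell
Step 4: on BLACK (7,9): turn L to W, flip to white, move to (7,8). |black|=4 — new cell
Step 5: on WHITE (7,8): turn R to N, flip to black, move to (6,8). |black|=5 — new cell
Step 6: on WHITE (6,8): turn R to E, flip to black, move to (6,9). |black|=6 — new cell
Step 7: on WHITE (6,9): turn R to S, flip to black, move to (7,9). |black|=7 — REVISIT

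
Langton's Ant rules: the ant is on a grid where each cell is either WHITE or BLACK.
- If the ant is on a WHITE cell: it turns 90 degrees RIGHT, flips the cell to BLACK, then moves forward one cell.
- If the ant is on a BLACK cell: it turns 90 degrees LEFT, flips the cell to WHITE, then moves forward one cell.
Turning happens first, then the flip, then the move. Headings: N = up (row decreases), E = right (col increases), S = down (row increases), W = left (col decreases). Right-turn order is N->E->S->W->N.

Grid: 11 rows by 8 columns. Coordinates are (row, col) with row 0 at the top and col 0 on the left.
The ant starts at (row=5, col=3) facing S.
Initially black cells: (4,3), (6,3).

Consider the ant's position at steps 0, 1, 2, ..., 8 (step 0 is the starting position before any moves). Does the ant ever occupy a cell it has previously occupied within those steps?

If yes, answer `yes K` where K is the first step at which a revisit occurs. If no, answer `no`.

Step 1: on WHITE (5,3): turn R to W, flip to black, move to (5,2). |black|=3 — new cell
Step 2: on WHITE (5,2): turn R to N, flip to black, move to (4,2). |black|=4 — new cell
Step 3: on WHITE (4,2): turn R to E, flip to black, move to (4,3). |black|=5 — new cell
Step 4: on BLACK (4,3): turn L to N, flip to white, move to (3,3). |black|=4 — new cell
Step 5: on WHITE (3,3): turn R to E, flip to black, move to (3,4). |black|=5 — new cell
Step 6: on WHITE (3,4): turn R to S, flip to black, move to (4,4). |black|=6 — new cell
Step 7: on WHITE (4,4): turn R to W, flip to black, move to (4,3). |black|=7 — REVISIT

Answer: yes 7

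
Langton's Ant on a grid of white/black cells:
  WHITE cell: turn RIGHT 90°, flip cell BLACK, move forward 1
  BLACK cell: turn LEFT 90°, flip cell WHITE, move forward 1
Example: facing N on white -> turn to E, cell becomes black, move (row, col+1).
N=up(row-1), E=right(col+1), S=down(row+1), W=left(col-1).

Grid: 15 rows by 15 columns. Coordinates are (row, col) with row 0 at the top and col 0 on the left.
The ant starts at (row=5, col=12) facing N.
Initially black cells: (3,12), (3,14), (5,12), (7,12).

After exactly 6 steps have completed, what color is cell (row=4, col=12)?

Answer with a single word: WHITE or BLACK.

Step 1: on BLACK (5,12): turn L to W, flip to white, move to (5,11). |black|=3
Step 2: on WHITE (5,11): turn R to N, flip to black, move to (4,11). |black|=4
Step 3: on WHITE (4,11): turn R to E, flip to black, move to (4,12). |black|=5
Step 4: on WHITE (4,12): turn R to S, flip to black, move to (5,12). |black|=6
Step 5: on WHITE (5,12): turn R to W, flip to black, move to (5,11). |black|=7
Step 6: on BLACK (5,11): turn L to S, flip to white, move to (6,11). |black|=6

Answer: BLACK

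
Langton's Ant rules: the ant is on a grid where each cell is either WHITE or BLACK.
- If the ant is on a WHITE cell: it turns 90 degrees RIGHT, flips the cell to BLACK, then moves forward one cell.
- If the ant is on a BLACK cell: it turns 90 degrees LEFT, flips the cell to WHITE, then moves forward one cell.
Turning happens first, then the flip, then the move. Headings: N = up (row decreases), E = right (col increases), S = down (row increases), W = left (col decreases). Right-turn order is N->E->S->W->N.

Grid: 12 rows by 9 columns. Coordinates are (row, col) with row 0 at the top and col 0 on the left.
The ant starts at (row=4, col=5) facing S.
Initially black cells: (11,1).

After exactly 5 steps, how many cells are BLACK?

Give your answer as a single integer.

Answer: 4

Derivation:
Step 1: on WHITE (4,5): turn R to W, flip to black, move to (4,4). |black|=2
Step 2: on WHITE (4,4): turn R to N, flip to black, move to (3,4). |black|=3
Step 3: on WHITE (3,4): turn R to E, flip to black, move to (3,5). |black|=4
Step 4: on WHITE (3,5): turn R to S, flip to black, move to (4,5). |black|=5
Step 5: on BLACK (4,5): turn L to E, flip to white, move to (4,6). |black|=4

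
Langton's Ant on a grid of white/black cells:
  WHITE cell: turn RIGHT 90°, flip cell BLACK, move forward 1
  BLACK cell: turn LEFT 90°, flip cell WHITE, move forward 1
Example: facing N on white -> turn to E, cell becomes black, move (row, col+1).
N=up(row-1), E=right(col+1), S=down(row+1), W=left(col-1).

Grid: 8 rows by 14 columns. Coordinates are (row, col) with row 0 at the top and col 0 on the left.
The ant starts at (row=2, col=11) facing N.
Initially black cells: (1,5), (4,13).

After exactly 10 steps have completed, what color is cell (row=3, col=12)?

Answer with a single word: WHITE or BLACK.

Answer: BLACK

Derivation:
Step 1: on WHITE (2,11): turn R to E, flip to black, move to (2,12). |black|=3
Step 2: on WHITE (2,12): turn R to S, flip to black, move to (3,12). |black|=4
Step 3: on WHITE (3,12): turn R to W, flip to black, move to (3,11). |black|=5
Step 4: on WHITE (3,11): turn R to N, flip to black, move to (2,11). |black|=6
Step 5: on BLACK (2,11): turn L to W, flip to white, move to (2,10). |black|=5
Step 6: on WHITE (2,10): turn R to N, flip to black, move to (1,10). |black|=6
Step 7: on WHITE (1,10): turn R to E, flip to black, move to (1,11). |black|=7
Step 8: on WHITE (1,11): turn R to S, flip to black, move to (2,11). |black|=8
Step 9: on WHITE (2,11): turn R to W, flip to black, move to (2,10). |black|=9
Step 10: on BLACK (2,10): turn L to S, flip to white, move to (3,10). |black|=8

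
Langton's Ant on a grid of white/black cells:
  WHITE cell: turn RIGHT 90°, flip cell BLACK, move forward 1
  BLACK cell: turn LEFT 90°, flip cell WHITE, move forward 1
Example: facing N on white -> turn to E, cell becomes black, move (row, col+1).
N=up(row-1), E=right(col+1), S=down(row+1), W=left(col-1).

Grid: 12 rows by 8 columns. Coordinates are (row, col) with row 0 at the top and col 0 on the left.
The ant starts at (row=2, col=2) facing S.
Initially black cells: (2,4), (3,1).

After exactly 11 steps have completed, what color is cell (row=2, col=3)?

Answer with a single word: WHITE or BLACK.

Step 1: on WHITE (2,2): turn R to W, flip to black, move to (2,1). |black|=3
Step 2: on WHITE (2,1): turn R to N, flip to black, move to (1,1). |black|=4
Step 3: on WHITE (1,1): turn R to E, flip to black, move to (1,2). |black|=5
Step 4: on WHITE (1,2): turn R to S, flip to black, move to (2,2). |black|=6
Step 5: on BLACK (2,2): turn L to E, flip to white, move to (2,3). |black|=5
Step 6: on WHITE (2,3): turn R to S, flip to black, move to (3,3). |black|=6
Step 7: on WHITE (3,3): turn R to W, flip to black, move to (3,2). |black|=7
Step 8: on WHITE (3,2): turn R to N, flip to black, move to (2,2). |black|=8
Step 9: on WHITE (2,2): turn R to E, flip to black, move to (2,3). |black|=9
Step 10: on BLACK (2,3): turn L to N, flip to white, move to (1,3). |black|=8
Step 11: on WHITE (1,3): turn R to E, flip to black, move to (1,4). |black|=9

Answer: WHITE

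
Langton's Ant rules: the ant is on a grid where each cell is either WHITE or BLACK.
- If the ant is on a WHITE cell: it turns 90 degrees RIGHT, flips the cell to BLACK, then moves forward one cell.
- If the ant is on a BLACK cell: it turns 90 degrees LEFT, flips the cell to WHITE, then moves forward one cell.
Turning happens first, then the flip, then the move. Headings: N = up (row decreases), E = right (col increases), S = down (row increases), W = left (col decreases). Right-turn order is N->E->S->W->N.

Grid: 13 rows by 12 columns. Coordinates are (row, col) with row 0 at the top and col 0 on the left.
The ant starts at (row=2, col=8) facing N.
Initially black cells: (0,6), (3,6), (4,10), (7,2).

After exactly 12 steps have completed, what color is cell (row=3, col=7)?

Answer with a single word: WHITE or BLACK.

Answer: BLACK

Derivation:
Step 1: on WHITE (2,8): turn R to E, flip to black, move to (2,9). |black|=5
Step 2: on WHITE (2,9): turn R to S, flip to black, move to (3,9). |black|=6
Step 3: on WHITE (3,9): turn R to W, flip to black, move to (3,8). |black|=7
Step 4: on WHITE (3,8): turn R to N, flip to black, move to (2,8). |black|=8
Step 5: on BLACK (2,8): turn L to W, flip to white, move to (2,7). |black|=7
Step 6: on WHITE (2,7): turn R to N, flip to black, move to (1,7). |black|=8
Step 7: on WHITE (1,7): turn R to E, flip to black, move to (1,8). |black|=9
Step 8: on WHITE (1,8): turn R to S, flip to black, move to (2,8). |black|=10
Step 9: on WHITE (2,8): turn R to W, flip to black, move to (2,7). |black|=11
Step 10: on BLACK (2,7): turn L to S, flip to white, move to (3,7). |black|=10
Step 11: on WHITE (3,7): turn R to W, flip to black, move to (3,6). |black|=11
Step 12: on BLACK (3,6): turn L to S, flip to white, move to (4,6). |black|=10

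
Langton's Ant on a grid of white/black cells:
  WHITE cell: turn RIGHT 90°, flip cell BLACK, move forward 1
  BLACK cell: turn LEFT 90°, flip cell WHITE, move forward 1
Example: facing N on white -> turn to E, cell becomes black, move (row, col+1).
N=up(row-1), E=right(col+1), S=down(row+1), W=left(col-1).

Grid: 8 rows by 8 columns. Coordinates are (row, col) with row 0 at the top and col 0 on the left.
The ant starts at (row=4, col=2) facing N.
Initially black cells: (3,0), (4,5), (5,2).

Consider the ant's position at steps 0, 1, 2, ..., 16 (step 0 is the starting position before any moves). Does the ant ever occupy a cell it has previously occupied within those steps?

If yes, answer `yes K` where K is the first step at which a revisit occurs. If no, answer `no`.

Step 1: on WHITE (4,2): turn R to E, flip to black, move to (4,3). |black|=4 — new cell
Step 2: on WHITE (4,3): turn R to S, flip to black, move to (5,3). |black|=5 — new cell
Step 3: on WHITE (5,3): turn R to W, flip to black, move to (5,2). |black|=6 — new cell
Step 4: on BLACK (5,2): turn L to S, flip to white, move to (6,2). |black|=5 — new cell
Step 5: on WHITE (6,2): turn R to W, flip to black, move to (6,1). |black|=6 — new cell
Step 6: on WHITE (6,1): turn R to N, flip to black, move to (5,1). |black|=7 — new cell
Step 7: on WHITE (5,1): turn R to E, flip to black, move to (5,2). |black|=8 — REVISIT

Answer: yes 7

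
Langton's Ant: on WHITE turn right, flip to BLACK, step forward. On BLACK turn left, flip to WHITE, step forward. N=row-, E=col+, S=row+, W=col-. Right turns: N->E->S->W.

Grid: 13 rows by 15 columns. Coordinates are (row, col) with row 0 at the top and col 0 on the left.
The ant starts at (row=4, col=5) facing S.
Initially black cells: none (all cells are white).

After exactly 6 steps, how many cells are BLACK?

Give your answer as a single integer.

Step 1: on WHITE (4,5): turn R to W, flip to black, move to (4,4). |black|=1
Step 2: on WHITE (4,4): turn R to N, flip to black, move to (3,4). |black|=2
Step 3: on WHITE (3,4): turn R to E, flip to black, move to (3,5). |black|=3
Step 4: on WHITE (3,5): turn R to S, flip to black, move to (4,5). |black|=4
Step 5: on BLACK (4,5): turn L to E, flip to white, move to (4,6). |black|=3
Step 6: on WHITE (4,6): turn R to S, flip to black, move to (5,6). |black|=4

Answer: 4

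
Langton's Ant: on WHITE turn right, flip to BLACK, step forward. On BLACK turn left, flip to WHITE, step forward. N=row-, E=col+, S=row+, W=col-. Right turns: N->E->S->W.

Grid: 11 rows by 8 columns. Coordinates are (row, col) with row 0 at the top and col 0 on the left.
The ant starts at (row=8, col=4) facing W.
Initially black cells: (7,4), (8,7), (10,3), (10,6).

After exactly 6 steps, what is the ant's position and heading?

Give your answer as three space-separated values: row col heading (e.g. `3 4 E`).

Step 1: on WHITE (8,4): turn R to N, flip to black, move to (7,4). |black|=5
Step 2: on BLACK (7,4): turn L to W, flip to white, move to (7,3). |black|=4
Step 3: on WHITE (7,3): turn R to N, flip to black, move to (6,3). |black|=5
Step 4: on WHITE (6,3): turn R to E, flip to black, move to (6,4). |black|=6
Step 5: on WHITE (6,4): turn R to S, flip to black, move to (7,4). |black|=7
Step 6: on WHITE (7,4): turn R to W, flip to black, move to (7,3). |black|=8

Answer: 7 3 W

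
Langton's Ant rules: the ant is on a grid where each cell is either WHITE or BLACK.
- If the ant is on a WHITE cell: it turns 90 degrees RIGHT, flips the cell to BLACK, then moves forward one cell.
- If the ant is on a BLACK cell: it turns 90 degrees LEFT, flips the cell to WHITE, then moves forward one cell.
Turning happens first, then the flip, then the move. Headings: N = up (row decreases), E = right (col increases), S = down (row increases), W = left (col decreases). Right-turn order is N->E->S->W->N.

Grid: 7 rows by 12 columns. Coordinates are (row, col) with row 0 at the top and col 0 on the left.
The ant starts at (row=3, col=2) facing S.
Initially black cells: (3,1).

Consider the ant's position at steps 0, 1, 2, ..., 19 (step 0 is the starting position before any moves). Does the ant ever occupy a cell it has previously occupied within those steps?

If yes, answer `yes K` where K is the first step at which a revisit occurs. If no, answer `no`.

Step 1: on WHITE (3,2): turn R to W, flip to black, move to (3,1). |black|=2 — new cell
Step 2: on BLACK (3,1): turn L to S, flip to white, move to (4,1). |black|=1 — new cell
Step 3: on WHITE (4,1): turn R to W, flip to black, move to (4,0). |black|=2 — new cell
Step 4: on WHITE (4,0): turn R to N, flip to black, move to (3,0). |black|=3 — new cell
Step 5: on WHITE (3,0): turn R to E, flip to black, move to (3,1). |black|=4 — REVISIT

Answer: yes 5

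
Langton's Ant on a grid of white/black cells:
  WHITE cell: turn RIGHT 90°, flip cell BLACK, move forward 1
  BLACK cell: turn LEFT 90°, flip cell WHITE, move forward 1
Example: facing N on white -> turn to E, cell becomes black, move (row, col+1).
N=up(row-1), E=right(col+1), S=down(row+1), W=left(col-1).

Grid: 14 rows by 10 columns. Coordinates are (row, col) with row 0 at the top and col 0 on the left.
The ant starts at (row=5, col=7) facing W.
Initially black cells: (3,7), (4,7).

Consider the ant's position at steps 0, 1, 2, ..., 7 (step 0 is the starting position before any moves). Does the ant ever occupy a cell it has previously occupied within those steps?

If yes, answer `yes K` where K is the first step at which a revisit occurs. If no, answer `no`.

Step 1: on WHITE (5,7): turn R to N, flip to black, move to (4,7). |black|=3 — new cell
Step 2: on BLACK (4,7): turn L to W, flip to white, move to (4,6). |black|=2 — new cell
Step 3: on WHITE (4,6): turn R to N, flip to black, move to (3,6). |black|=3 — new cell
Step 4: on WHITE (3,6): turn R to E, flip to black, move to (3,7). |black|=4 — new cell
Step 5: on BLACK (3,7): turn L to N, flip to white, move to (2,7). |black|=3 — new cell
Step 6: on WHITE (2,7): turn R to E, flip to black, move to (2,8). |black|=4 — new cell
Step 7: on WHITE (2,8): turn R to S, flip to black, move to (3,8). |black|=5 — new cell
No revisit within 7 steps.

Answer: no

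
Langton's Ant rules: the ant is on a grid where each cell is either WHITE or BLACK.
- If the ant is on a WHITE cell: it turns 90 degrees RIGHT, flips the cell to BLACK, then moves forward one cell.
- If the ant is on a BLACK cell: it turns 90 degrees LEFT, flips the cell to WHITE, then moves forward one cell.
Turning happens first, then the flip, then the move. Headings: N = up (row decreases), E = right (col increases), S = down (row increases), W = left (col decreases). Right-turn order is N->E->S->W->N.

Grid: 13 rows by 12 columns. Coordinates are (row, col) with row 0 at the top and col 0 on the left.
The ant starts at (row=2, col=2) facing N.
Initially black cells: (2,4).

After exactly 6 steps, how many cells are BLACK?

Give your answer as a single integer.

Answer: 5

Derivation:
Step 1: on WHITE (2,2): turn R to E, flip to black, move to (2,3). |black|=2
Step 2: on WHITE (2,3): turn R to S, flip to black, move to (3,3). |black|=3
Step 3: on WHITE (3,3): turn R to W, flip to black, move to (3,2). |black|=4
Step 4: on WHITE (3,2): turn R to N, flip to black, move to (2,2). |black|=5
Step 5: on BLACK (2,2): turn L to W, flip to white, move to (2,1). |black|=4
Step 6: on WHITE (2,1): turn R to N, flip to black, move to (1,1). |black|=5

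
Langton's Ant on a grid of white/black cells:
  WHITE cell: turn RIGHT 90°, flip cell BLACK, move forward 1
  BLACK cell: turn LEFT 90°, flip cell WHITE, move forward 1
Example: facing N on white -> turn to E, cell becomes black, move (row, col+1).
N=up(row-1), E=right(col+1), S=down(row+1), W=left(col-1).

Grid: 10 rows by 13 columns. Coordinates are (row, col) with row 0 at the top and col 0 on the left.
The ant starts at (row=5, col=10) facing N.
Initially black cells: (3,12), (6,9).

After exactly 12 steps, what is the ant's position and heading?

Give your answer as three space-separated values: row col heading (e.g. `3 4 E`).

Step 1: on WHITE (5,10): turn R to E, flip to black, move to (5,11). |black|=3
Step 2: on WHITE (5,11): turn R to S, flip to black, move to (6,11). |black|=4
Step 3: on WHITE (6,11): turn R to W, flip to black, move to (6,10). |black|=5
Step 4: on WHITE (6,10): turn R to N, flip to black, move to (5,10). |black|=6
Step 5: on BLACK (5,10): turn L to W, flip to white, move to (5,9). |black|=5
Step 6: on WHITE (5,9): turn R to N, flip to black, move to (4,9). |black|=6
Step 7: on WHITE (4,9): turn R to E, flip to black, move to (4,10). |black|=7
Step 8: on WHITE (4,10): turn R to S, flip to black, move to (5,10). |black|=8
Step 9: on WHITE (5,10): turn R to W, flip to black, move to (5,9). |black|=9
Step 10: on BLACK (5,9): turn L to S, flip to white, move to (6,9). |black|=8
Step 11: on BLACK (6,9): turn L to E, flip to white, move to (6,10). |black|=7
Step 12: on BLACK (6,10): turn L to N, flip to white, move to (5,10). |black|=6

Answer: 5 10 N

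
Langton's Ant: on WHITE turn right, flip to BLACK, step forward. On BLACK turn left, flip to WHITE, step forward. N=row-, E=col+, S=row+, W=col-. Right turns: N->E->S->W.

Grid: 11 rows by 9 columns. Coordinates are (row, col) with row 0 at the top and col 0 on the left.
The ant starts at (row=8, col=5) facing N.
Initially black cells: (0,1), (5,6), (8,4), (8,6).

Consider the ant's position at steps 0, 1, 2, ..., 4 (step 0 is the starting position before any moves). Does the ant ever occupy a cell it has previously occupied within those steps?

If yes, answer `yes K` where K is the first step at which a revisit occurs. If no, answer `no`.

Step 1: on WHITE (8,5): turn R to E, flip to black, move to (8,6). |black|=5 — new cell
Step 2: on BLACK (8,6): turn L to N, flip to white, move to (7,6). |black|=4 — new cell
Step 3: on WHITE (7,6): turn R to E, flip to black, move to (7,7). |black|=5 — new cell
Step 4: on WHITE (7,7): turn R to S, flip to black, move to (8,7). |black|=6 — new cell
No revisit within 4 steps.

Answer: no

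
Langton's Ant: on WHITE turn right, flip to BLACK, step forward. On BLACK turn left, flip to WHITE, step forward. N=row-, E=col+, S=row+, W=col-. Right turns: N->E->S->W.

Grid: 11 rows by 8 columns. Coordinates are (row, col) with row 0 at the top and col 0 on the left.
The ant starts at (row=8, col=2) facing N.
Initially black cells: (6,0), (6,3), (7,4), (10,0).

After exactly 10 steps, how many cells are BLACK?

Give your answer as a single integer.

Step 1: on WHITE (8,2): turn R to E, flip to black, move to (8,3). |black|=5
Step 2: on WHITE (8,3): turn R to S, flip to black, move to (9,3). |black|=6
Step 3: on WHITE (9,3): turn R to W, flip to black, move to (9,2). |black|=7
Step 4: on WHITE (9,2): turn R to N, flip to black, move to (8,2). |black|=8
Step 5: on BLACK (8,2): turn L to W, flip to white, move to (8,1). |black|=7
Step 6: on WHITE (8,1): turn R to N, flip to black, move to (7,1). |black|=8
Step 7: on WHITE (7,1): turn R to E, flip to black, move to (7,2). |black|=9
Step 8: on WHITE (7,2): turn R to S, flip to black, move to (8,2). |black|=10
Step 9: on WHITE (8,2): turn R to W, flip to black, move to (8,1). |black|=11
Step 10: on BLACK (8,1): turn L to S, flip to white, move to (9,1). |black|=10

Answer: 10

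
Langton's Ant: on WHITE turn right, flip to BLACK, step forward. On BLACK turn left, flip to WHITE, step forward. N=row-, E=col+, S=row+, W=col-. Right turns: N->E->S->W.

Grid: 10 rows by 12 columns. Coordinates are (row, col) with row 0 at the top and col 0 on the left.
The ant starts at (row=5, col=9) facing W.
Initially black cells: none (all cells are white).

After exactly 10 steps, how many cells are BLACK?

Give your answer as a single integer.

Answer: 6

Derivation:
Step 1: on WHITE (5,9): turn R to N, flip to black, move to (4,9). |black|=1
Step 2: on WHITE (4,9): turn R to E, flip to black, move to (4,10). |black|=2
Step 3: on WHITE (4,10): turn R to S, flip to black, move to (5,10). |black|=3
Step 4: on WHITE (5,10): turn R to W, flip to black, move to (5,9). |black|=4
Step 5: on BLACK (5,9): turn L to S, flip to white, move to (6,9). |black|=3
Step 6: on WHITE (6,9): turn R to W, flip to black, move to (6,8). |black|=4
Step 7: on WHITE (6,8): turn R to N, flip to black, move to (5,8). |black|=5
Step 8: on WHITE (5,8): turn R to E, flip to black, move to (5,9). |black|=6
Step 9: on WHITE (5,9): turn R to S, flip to black, move to (6,9). |black|=7
Step 10: on BLACK (6,9): turn L to E, flip to white, move to (6,10). |black|=6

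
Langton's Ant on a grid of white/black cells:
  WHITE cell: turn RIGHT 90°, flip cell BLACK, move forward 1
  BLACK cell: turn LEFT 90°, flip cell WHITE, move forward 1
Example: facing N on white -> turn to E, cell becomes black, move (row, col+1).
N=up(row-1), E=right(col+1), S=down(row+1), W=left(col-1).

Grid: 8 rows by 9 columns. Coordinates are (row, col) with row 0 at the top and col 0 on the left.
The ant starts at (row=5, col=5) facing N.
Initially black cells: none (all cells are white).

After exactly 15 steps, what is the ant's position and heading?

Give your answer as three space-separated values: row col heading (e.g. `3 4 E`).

Answer: 6 5 E

Derivation:
Step 1: on WHITE (5,5): turn R to E, flip to black, move to (5,6). |black|=1
Step 2: on WHITE (5,6): turn R to S, flip to black, move to (6,6). |black|=2
Step 3: on WHITE (6,6): turn R to W, flip to black, move to (6,5). |black|=3
Step 4: on WHITE (6,5): turn R to N, flip to black, move to (5,5). |black|=4
Step 5: on BLACK (5,5): turn L to W, flip to white, move to (5,4). |black|=3
Step 6: on WHITE (5,4): turn R to N, flip to black, move to (4,4). |black|=4
Step 7: on WHITE (4,4): turn R to E, flip to black, move to (4,5). |black|=5
Step 8: on WHITE (4,5): turn R to S, flip to black, move to (5,5). |black|=6
Step 9: on WHITE (5,5): turn R to W, flip to black, move to (5,4). |black|=7
Step 10: on BLACK (5,4): turn L to S, flip to white, move to (6,4). |black|=6
Step 11: on WHITE (6,4): turn R to W, flip to black, move to (6,3). |black|=7
Step 12: on WHITE (6,3): turn R to N, flip to black, move to (5,3). |black|=8
Step 13: on WHITE (5,3): turn R to E, flip to black, move to (5,4). |black|=9
Step 14: on WHITE (5,4): turn R to S, flip to black, move to (6,4). |black|=10
Step 15: on BLACK (6,4): turn L to E, flip to white, move to (6,5). |black|=9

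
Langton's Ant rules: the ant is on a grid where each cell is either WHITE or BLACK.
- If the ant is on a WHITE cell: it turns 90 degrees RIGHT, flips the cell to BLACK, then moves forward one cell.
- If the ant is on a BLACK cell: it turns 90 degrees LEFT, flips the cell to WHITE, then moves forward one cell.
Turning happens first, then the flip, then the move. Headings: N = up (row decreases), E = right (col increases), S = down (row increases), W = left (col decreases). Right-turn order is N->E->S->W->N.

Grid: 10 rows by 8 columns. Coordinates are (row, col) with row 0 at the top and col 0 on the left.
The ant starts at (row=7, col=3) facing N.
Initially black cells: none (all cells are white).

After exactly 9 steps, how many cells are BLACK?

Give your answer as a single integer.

Step 1: on WHITE (7,3): turn R to E, flip to black, move to (7,4). |black|=1
Step 2: on WHITE (7,4): turn R to S, flip to black, move to (8,4). |black|=2
Step 3: on WHITE (8,4): turn R to W, flip to black, move to (8,3). |black|=3
Step 4: on WHITE (8,3): turn R to N, flip to black, move to (7,3). |black|=4
Step 5: on BLACK (7,3): turn L to W, flip to white, move to (7,2). |black|=3
Step 6: on WHITE (7,2): turn R to N, flip to black, move to (6,2). |black|=4
Step 7: on WHITE (6,2): turn R to E, flip to black, move to (6,3). |black|=5
Step 8: on WHITE (6,3): turn R to S, flip to black, move to (7,3). |black|=6
Step 9: on WHITE (7,3): turn R to W, flip to black, move to (7,2). |black|=7

Answer: 7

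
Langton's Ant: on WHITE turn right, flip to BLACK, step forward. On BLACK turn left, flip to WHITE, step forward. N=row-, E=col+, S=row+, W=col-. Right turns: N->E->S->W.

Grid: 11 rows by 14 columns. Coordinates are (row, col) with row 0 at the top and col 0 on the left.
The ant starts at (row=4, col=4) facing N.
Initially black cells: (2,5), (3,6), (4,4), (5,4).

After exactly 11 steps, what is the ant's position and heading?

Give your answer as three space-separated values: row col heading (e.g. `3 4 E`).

Answer: 5 4 E

Derivation:
Step 1: on BLACK (4,4): turn L to W, flip to white, move to (4,3). |black|=3
Step 2: on WHITE (4,3): turn R to N, flip to black, move to (3,3). |black|=4
Step 3: on WHITE (3,3): turn R to E, flip to black, move to (3,4). |black|=5
Step 4: on WHITE (3,4): turn R to S, flip to black, move to (4,4). |black|=6
Step 5: on WHITE (4,4): turn R to W, flip to black, move to (4,3). |black|=7
Step 6: on BLACK (4,3): turn L to S, flip to white, move to (5,3). |black|=6
Step 7: on WHITE (5,3): turn R to W, flip to black, move to (5,2). |black|=7
Step 8: on WHITE (5,2): turn R to N, flip to black, move to (4,2). |black|=8
Step 9: on WHITE (4,2): turn R to E, flip to black, move to (4,3). |black|=9
Step 10: on WHITE (4,3): turn R to S, flip to black, move to (5,3). |black|=10
Step 11: on BLACK (5,3): turn L to E, flip to white, move to (5,4). |black|=9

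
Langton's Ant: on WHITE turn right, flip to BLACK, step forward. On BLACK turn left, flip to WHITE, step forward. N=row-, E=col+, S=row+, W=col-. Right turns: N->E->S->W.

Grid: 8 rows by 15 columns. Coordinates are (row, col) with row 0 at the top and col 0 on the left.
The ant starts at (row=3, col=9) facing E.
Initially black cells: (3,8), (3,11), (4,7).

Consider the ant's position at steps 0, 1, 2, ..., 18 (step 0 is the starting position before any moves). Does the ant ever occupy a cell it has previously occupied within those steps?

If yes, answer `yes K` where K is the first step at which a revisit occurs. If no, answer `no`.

Step 1: on WHITE (3,9): turn R to S, flip to black, move to (4,9). |black|=4 — new cell
Step 2: on WHITE (4,9): turn R to W, flip to black, move to (4,8). |black|=5 — new cell
Step 3: on WHITE (4,8): turn R to N, flip to black, move to (3,8). |black|=6 — new cell
Step 4: on BLACK (3,8): turn L to W, flip to white, move to (3,7). |black|=5 — new cell
Step 5: on WHITE (3,7): turn R to N, flip to black, move to (2,7). |black|=6 — new cell
Step 6: on WHITE (2,7): turn R to E, flip to black, move to (2,8). |black|=7 — new cell
Step 7: on WHITE (2,8): turn R to S, flip to black, move to (3,8). |black|=8 — REVISIT

Answer: yes 7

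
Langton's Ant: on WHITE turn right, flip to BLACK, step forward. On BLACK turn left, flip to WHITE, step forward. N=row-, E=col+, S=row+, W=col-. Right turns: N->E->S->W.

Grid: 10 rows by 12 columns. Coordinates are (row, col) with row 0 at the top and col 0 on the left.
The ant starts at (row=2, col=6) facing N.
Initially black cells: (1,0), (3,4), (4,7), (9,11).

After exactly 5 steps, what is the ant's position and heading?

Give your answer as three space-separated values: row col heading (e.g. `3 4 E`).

Answer: 2 5 W

Derivation:
Step 1: on WHITE (2,6): turn R to E, flip to black, move to (2,7). |black|=5
Step 2: on WHITE (2,7): turn R to S, flip to black, move to (3,7). |black|=6
Step 3: on WHITE (3,7): turn R to W, flip to black, move to (3,6). |black|=7
Step 4: on WHITE (3,6): turn R to N, flip to black, move to (2,6). |black|=8
Step 5: on BLACK (2,6): turn L to W, flip to white, move to (2,5). |black|=7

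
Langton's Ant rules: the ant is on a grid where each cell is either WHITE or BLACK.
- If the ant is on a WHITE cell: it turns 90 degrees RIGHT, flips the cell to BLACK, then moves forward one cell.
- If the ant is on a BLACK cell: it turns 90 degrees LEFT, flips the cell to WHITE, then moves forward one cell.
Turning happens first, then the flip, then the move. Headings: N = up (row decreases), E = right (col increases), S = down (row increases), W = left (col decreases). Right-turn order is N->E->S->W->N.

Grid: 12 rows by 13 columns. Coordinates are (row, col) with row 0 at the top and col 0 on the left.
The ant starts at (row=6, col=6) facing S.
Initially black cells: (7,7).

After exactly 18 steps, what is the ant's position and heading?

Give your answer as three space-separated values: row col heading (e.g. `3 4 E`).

Step 1: on WHITE (6,6): turn R to W, flip to black, move to (6,5). |black|=2
Step 2: on WHITE (6,5): turn R to N, flip to black, move to (5,5). |black|=3
Step 3: on WHITE (5,5): turn R to E, flip to black, move to (5,6). |black|=4
Step 4: on WHITE (5,6): turn R to S, flip to black, move to (6,6). |black|=5
Step 5: on BLACK (6,6): turn L to E, flip to white, move to (6,7). |black|=4
Step 6: on WHITE (6,7): turn R to S, flip to black, move to (7,7). |black|=5
Step 7: on BLACK (7,7): turn L to E, flip to white, move to (7,8). |black|=4
Step 8: on WHITE (7,8): turn R to S, flip to black, move to (8,8). |black|=5
Step 9: on WHITE (8,8): turn R to W, flip to black, move to (8,7). |black|=6
Step 10: on WHITE (8,7): turn R to N, flip to black, move to (7,7). |black|=7
Step 11: on WHITE (7,7): turn R to E, flip to black, move to (7,8). |black|=8
Step 12: on BLACK (7,8): turn L to N, flip to white, move to (6,8). |black|=7
Step 13: on WHITE (6,8): turn R to E, flip to black, move to (6,9). |black|=8
Step 14: on WHITE (6,9): turn R to S, flip to black, move to (7,9). |black|=9
Step 15: on WHITE (7,9): turn R to W, flip to black, move to (7,8). |black|=10
Step 16: on WHITE (7,8): turn R to N, flip to black, move to (6,8). |black|=11
Step 17: on BLACK (6,8): turn L to W, flip to white, move to (6,7). |black|=10
Step 18: on BLACK (6,7): turn L to S, flip to white, move to (7,7). |black|=9

Answer: 7 7 S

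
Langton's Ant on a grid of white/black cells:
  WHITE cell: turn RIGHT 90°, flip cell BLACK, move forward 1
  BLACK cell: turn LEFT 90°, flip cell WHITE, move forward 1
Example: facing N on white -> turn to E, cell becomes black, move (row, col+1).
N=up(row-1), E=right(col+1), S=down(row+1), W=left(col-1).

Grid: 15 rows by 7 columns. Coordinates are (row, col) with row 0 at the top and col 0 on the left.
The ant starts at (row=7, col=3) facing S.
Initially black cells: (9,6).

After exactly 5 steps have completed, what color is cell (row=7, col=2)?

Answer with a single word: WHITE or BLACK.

Step 1: on WHITE (7,3): turn R to W, flip to black, move to (7,2). |black|=2
Step 2: on WHITE (7,2): turn R to N, flip to black, move to (6,2). |black|=3
Step 3: on WHITE (6,2): turn R to E, flip to black, move to (6,3). |black|=4
Step 4: on WHITE (6,3): turn R to S, flip to black, move to (7,3). |black|=5
Step 5: on BLACK (7,3): turn L to E, flip to white, move to (7,4). |black|=4

Answer: BLACK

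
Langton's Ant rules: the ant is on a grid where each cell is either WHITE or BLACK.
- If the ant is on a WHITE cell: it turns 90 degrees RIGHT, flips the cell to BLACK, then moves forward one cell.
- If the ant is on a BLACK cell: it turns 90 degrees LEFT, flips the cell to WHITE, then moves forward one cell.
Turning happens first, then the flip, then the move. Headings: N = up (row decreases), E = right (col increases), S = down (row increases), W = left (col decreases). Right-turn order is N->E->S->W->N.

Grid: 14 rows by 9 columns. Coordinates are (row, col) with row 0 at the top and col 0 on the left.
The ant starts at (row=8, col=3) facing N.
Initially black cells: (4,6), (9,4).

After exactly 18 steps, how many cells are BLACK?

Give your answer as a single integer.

Step 1: on WHITE (8,3): turn R to E, flip to black, move to (8,4). |black|=3
Step 2: on WHITE (8,4): turn R to S, flip to black, move to (9,4). |black|=4
Step 3: on BLACK (9,4): turn L to E, flip to white, move to (9,5). |black|=3
Step 4: on WHITE (9,5): turn R to S, flip to black, move to (10,5). |black|=4
Step 5: on WHITE (10,5): turn R to W, flip to black, move to (10,4). |black|=5
Step 6: on WHITE (10,4): turn R to N, flip to black, move to (9,4). |black|=6
Step 7: on WHITE (9,4): turn R to E, flip to black, move to (9,5). |black|=7
Step 8: on BLACK (9,5): turn L to N, flip to white, move to (8,5). |black|=6
Step 9: on WHITE (8,5): turn R to E, flip to black, move to (8,6). |black|=7
Step 10: on WHITE (8,6): turn R to S, flip to black, move to (9,6). |black|=8
Step 11: on WHITE (9,6): turn R to W, flip to black, move to (9,5). |black|=9
Step 12: on WHITE (9,5): turn R to N, flip to black, move to (8,5). |black|=10
Step 13: on BLACK (8,5): turn L to W, flip to white, move to (8,4). |black|=9
Step 14: on BLACK (8,4): turn L to S, flip to white, move to (9,4). |black|=8
Step 15: on BLACK (9,4): turn L to E, flip to white, move to (9,5). |black|=7
Step 16: on BLACK (9,5): turn L to N, flip to white, move to (8,5). |black|=6
Step 17: on WHITE (8,5): turn R to E, flip to black, move to (8,6). |black|=7
Step 18: on BLACK (8,6): turn L to N, flip to white, move to (7,6). |black|=6

Answer: 6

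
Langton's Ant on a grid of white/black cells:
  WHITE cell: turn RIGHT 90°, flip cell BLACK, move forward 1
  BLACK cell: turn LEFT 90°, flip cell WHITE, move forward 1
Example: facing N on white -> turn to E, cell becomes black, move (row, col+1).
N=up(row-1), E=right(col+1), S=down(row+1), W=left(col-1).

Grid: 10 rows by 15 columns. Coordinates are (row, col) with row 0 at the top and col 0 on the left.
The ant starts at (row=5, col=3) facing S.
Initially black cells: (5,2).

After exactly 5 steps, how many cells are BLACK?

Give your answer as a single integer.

Step 1: on WHITE (5,3): turn R to W, flip to black, move to (5,2). |black|=2
Step 2: on BLACK (5,2): turn L to S, flip to white, move to (6,2). |black|=1
Step 3: on WHITE (6,2): turn R to W, flip to black, move to (6,1). |black|=2
Step 4: on WHITE (6,1): turn R to N, flip to black, move to (5,1). |black|=3
Step 5: on WHITE (5,1): turn R to E, flip to black, move to (5,2). |black|=4

Answer: 4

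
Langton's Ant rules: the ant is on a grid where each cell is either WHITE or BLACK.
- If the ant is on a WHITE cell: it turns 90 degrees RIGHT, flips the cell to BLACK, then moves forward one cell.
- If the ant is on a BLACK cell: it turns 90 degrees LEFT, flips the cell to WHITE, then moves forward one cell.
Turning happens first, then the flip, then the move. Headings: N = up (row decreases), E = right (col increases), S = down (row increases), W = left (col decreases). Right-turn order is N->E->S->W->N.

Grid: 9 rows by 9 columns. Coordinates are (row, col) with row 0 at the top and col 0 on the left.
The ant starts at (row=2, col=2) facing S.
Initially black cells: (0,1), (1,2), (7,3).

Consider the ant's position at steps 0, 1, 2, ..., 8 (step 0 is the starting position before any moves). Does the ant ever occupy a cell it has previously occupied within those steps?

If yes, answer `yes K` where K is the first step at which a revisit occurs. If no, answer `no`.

Step 1: on WHITE (2,2): turn R to W, flip to black, move to (2,1). |black|=4 — new cell
Step 2: on WHITE (2,1): turn R to N, flip to black, move to (1,1). |black|=5 — new cell
Step 3: on WHITE (1,1): turn R to E, flip to black, move to (1,2). |black|=6 — new cell
Step 4: on BLACK (1,2): turn L to N, flip to white, move to (0,2). |black|=5 — new cell
Step 5: on WHITE (0,2): turn R to E, flip to black, move to (0,3). |black|=6 — new cell
Step 6: on WHITE (0,3): turn R to S, flip to black, move to (1,3). |black|=7 — new cell
Step 7: on WHITE (1,3): turn R to W, flip to black, move to (1,2). |black|=8 — REVISIT

Answer: yes 7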